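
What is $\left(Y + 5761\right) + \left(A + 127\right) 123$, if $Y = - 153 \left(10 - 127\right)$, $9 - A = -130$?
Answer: $56380$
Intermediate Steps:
$A = 139$ ($A = 9 - -130 = 9 + 130 = 139$)
$Y = 17901$ ($Y = \left(-153\right) \left(-117\right) = 17901$)
$\left(Y + 5761\right) + \left(A + 127\right) 123 = \left(17901 + 5761\right) + \left(139 + 127\right) 123 = 23662 + 266 \cdot 123 = 23662 + 32718 = 56380$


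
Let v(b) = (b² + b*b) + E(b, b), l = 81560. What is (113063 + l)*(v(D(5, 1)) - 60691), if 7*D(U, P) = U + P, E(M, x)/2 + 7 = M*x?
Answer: -578886845823/49 ≈ -1.1814e+10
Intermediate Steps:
E(M, x) = -14 + 2*M*x (E(M, x) = -14 + 2*(M*x) = -14 + 2*M*x)
D(U, P) = P/7 + U/7 (D(U, P) = (U + P)/7 = (P + U)/7 = P/7 + U/7)
v(b) = -14 + 4*b² (v(b) = (b² + b*b) + (-14 + 2*b*b) = (b² + b²) + (-14 + 2*b²) = 2*b² + (-14 + 2*b²) = -14 + 4*b²)
(113063 + l)*(v(D(5, 1)) - 60691) = (113063 + 81560)*((-14 + 4*((⅐)*1 + (⅐)*5)²) - 60691) = 194623*((-14 + 4*(⅐ + 5/7)²) - 60691) = 194623*((-14 + 4*(6/7)²) - 60691) = 194623*((-14 + 4*(36/49)) - 60691) = 194623*((-14 + 144/49) - 60691) = 194623*(-542/49 - 60691) = 194623*(-2974401/49) = -578886845823/49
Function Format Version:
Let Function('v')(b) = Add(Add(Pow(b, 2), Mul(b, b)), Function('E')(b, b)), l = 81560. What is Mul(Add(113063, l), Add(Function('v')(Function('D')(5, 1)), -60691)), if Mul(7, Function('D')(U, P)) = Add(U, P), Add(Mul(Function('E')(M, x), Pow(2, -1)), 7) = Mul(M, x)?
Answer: Rational(-578886845823, 49) ≈ -1.1814e+10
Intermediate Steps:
Function('E')(M, x) = Add(-14, Mul(2, M, x)) (Function('E')(M, x) = Add(-14, Mul(2, Mul(M, x))) = Add(-14, Mul(2, M, x)))
Function('D')(U, P) = Add(Mul(Rational(1, 7), P), Mul(Rational(1, 7), U)) (Function('D')(U, P) = Mul(Rational(1, 7), Add(U, P)) = Mul(Rational(1, 7), Add(P, U)) = Add(Mul(Rational(1, 7), P), Mul(Rational(1, 7), U)))
Function('v')(b) = Add(-14, Mul(4, Pow(b, 2))) (Function('v')(b) = Add(Add(Pow(b, 2), Mul(b, b)), Add(-14, Mul(2, b, b))) = Add(Add(Pow(b, 2), Pow(b, 2)), Add(-14, Mul(2, Pow(b, 2)))) = Add(Mul(2, Pow(b, 2)), Add(-14, Mul(2, Pow(b, 2)))) = Add(-14, Mul(4, Pow(b, 2))))
Mul(Add(113063, l), Add(Function('v')(Function('D')(5, 1)), -60691)) = Mul(Add(113063, 81560), Add(Add(-14, Mul(4, Pow(Add(Mul(Rational(1, 7), 1), Mul(Rational(1, 7), 5)), 2))), -60691)) = Mul(194623, Add(Add(-14, Mul(4, Pow(Add(Rational(1, 7), Rational(5, 7)), 2))), -60691)) = Mul(194623, Add(Add(-14, Mul(4, Pow(Rational(6, 7), 2))), -60691)) = Mul(194623, Add(Add(-14, Mul(4, Rational(36, 49))), -60691)) = Mul(194623, Add(Add(-14, Rational(144, 49)), -60691)) = Mul(194623, Add(Rational(-542, 49), -60691)) = Mul(194623, Rational(-2974401, 49)) = Rational(-578886845823, 49)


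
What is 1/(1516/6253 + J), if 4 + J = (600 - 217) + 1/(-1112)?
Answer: 6953336/2636993883 ≈ 0.0026368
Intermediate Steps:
J = 421447/1112 (J = -4 + ((600 - 217) + 1/(-1112)) = -4 + (383 - 1/1112) = -4 + 425895/1112 = 421447/1112 ≈ 379.00)
1/(1516/6253 + J) = 1/(1516/6253 + 421447/1112) = 1/(2636993883/6953336) = 6953336/2636993883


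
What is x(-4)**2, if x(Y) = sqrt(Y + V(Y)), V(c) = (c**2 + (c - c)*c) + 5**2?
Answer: 37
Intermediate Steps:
V(c) = 25 + c**2 (V(c) = (c**2 + 0*c) + 25 = (c**2 + 0) + 25 = c**2 + 25 = 25 + c**2)
x(Y) = sqrt(25 + Y + Y**2) (x(Y) = sqrt(Y + (25 + Y**2)) = sqrt(25 + Y + Y**2))
x(-4)**2 = (sqrt(25 - 4 + (-4)**2))**2 = (sqrt(25 - 4 + 16))**2 = (sqrt(37))**2 = 37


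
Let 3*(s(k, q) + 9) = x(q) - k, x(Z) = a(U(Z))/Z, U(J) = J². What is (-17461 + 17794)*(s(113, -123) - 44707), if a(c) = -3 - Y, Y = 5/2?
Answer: -1222043215/82 ≈ -1.4903e+7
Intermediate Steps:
Y = 5/2 (Y = 5*(½) = 5/2 ≈ 2.5000)
a(c) = -11/2 (a(c) = -3 - 1*5/2 = -3 - 5/2 = -11/2)
x(Z) = -11/(2*Z)
s(k, q) = -9 - 11/(6*q) - k/3 (s(k, q) = -9 + (-11/(2*q) - k)/3 = -9 + (-k - 11/(2*q))/3 = -9 + (-11/(6*q) - k/3) = -9 - 11/(6*q) - k/3)
(-17461 + 17794)*(s(113, -123) - 44707) = (-17461 + 17794)*((-9 - 11/6/(-123) - ⅓*113) - 44707) = 333*((-9 - 11/6*(-1/123) - 113/3) - 44707) = 333*((-9 + 11/738 - 113/3) - 44707) = 333*(-34429/738 - 44707) = 333*(-33028195/738) = -1222043215/82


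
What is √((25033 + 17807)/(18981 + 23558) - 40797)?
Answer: 3*I*√167399235797/6077 ≈ 201.98*I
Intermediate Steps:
√((25033 + 17807)/(18981 + 23558) - 40797) = √(42840/42539 - 40797) = √(42840*(1/42539) - 40797) = √(6120/6077 - 40797) = √(-247917249/6077) = 3*I*√167399235797/6077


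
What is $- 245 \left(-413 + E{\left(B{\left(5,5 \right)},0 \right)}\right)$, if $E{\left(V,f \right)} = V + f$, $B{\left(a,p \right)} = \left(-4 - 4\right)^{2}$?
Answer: $85505$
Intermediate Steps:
$B{\left(a,p \right)} = 64$ ($B{\left(a,p \right)} = \left(-8\right)^{2} = 64$)
$- 245 \left(-413 + E{\left(B{\left(5,5 \right)},0 \right)}\right) = - 245 \left(-413 + \left(64 + 0\right)\right) = - 245 \left(-413 + 64\right) = \left(-245\right) \left(-349\right) = 85505$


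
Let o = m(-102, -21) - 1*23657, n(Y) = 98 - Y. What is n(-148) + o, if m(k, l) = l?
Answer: -23432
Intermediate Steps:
o = -23678 (o = -21 - 1*23657 = -21 - 23657 = -23678)
n(-148) + o = (98 - 1*(-148)) - 23678 = (98 + 148) - 23678 = 246 - 23678 = -23432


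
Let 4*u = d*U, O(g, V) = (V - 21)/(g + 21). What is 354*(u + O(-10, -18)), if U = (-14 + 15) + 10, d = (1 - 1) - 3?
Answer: -91863/22 ≈ -4175.6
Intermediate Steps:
d = -3 (d = 0 - 3 = -3)
O(g, V) = (-21 + V)/(21 + g)
U = 11 (U = 1 + 10 = 11)
u = -33/4 (u = (-3*11)/4 = (¼)*(-33) = -33/4 ≈ -8.2500)
354*(u + O(-10, -18)) = 354*(-33/4 + (-21 - 18)/(21 - 10)) = 354*(-33/4 - 39/11) = 354*(-519/44) = -91863/22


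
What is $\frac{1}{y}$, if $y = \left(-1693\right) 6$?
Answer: $- \frac{1}{10158} \approx -9.8445 \cdot 10^{-5}$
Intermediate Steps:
$y = -10158$
$\frac{1}{y} = \frac{1}{-10158} = - \frac{1}{10158}$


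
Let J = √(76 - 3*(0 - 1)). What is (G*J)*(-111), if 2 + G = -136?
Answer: 15318*√79 ≈ 1.3615e+5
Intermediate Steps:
G = -138 (G = -2 - 136 = -138)
J = √79 (J = √(76 - 3*(-1)) = √(76 + 3) = √79 ≈ 8.8882)
(G*J)*(-111) = -138*√79*(-111) = 15318*√79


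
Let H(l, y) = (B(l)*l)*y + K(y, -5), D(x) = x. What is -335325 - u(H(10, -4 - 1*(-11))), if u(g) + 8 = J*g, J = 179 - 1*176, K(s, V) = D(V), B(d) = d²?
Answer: -356302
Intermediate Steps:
K(s, V) = V
J = 3 (J = 179 - 176 = 3)
H(l, y) = -5 + y*l³ (H(l, y) = (l²*l)*y - 5 = l³*y - 5 = y*l³ - 5 = -5 + y*l³)
u(g) = -8 + 3*g
-335325 - u(H(10, -4 - 1*(-11))) = -335325 - (-8 + 3*(-5 + (-4 - 1*(-11))*10³)) = -335325 - (-8 + 3*(-5 + (-4 + 11)*1000)) = -335325 - (-8 + 3*(-5 + 7*1000)) = -335325 - (-8 + 3*(-5 + 7000)) = -335325 - (-8 + 3*6995) = -335325 - (-8 + 20985) = -335325 - 1*20977 = -335325 - 20977 = -356302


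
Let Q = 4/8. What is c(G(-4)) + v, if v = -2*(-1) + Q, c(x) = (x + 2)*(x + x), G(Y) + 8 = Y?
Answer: 485/2 ≈ 242.50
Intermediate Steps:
Q = ½ (Q = 4*(⅛) = ½ ≈ 0.50000)
G(Y) = -8 + Y
c(x) = 2*x*(2 + x) (c(x) = (2 + x)*(2*x) = 2*x*(2 + x))
v = 5/2 (v = -2*(-1) + ½ = 2 + ½ = 5/2 ≈ 2.5000)
c(G(-4)) + v = 2*(-8 - 4)*(2 + (-8 - 4)) + 5/2 = 2*(-12)*(2 - 12) + 5/2 = 2*(-12)*(-10) + 5/2 = 240 + 5/2 = 485/2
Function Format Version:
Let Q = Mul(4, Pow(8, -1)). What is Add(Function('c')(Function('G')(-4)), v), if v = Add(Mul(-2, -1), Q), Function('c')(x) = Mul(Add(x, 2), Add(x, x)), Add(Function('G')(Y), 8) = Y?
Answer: Rational(485, 2) ≈ 242.50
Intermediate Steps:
Q = Rational(1, 2) (Q = Mul(4, Rational(1, 8)) = Rational(1, 2) ≈ 0.50000)
Function('G')(Y) = Add(-8, Y)
Function('c')(x) = Mul(2, x, Add(2, x)) (Function('c')(x) = Mul(Add(2, x), Mul(2, x)) = Mul(2, x, Add(2, x)))
v = Rational(5, 2) (v = Add(Mul(-2, -1), Rational(1, 2)) = Add(2, Rational(1, 2)) = Rational(5, 2) ≈ 2.5000)
Add(Function('c')(Function('G')(-4)), v) = Add(Mul(2, Add(-8, -4), Add(2, Add(-8, -4))), Rational(5, 2)) = Add(Mul(2, -12, Add(2, -12)), Rational(5, 2)) = Add(Mul(2, -12, -10), Rational(5, 2)) = Add(240, Rational(5, 2)) = Rational(485, 2)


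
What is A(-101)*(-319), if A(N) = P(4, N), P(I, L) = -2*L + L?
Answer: -32219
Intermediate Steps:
P(I, L) = -L
A(N) = -N
A(-101)*(-319) = -1*(-101)*(-319) = 101*(-319) = -32219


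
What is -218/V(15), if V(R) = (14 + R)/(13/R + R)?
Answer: -51884/435 ≈ -119.27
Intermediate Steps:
V(R) = (14 + R)/(R + 13/R)
-218/V(15) = -218*(13 + 15²)/(15*(14 + 15)) = -218/(15*29/(13 + 225)) = -218/(15*29/238) = -218/(15*(1/238)*29) = -218/435/238 = -218*238/435 = -51884/435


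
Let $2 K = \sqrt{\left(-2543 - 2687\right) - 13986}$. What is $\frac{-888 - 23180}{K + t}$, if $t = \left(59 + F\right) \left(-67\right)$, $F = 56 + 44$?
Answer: $\frac{23308764}{10317383} + \frac{4376 i \sqrt{1201}}{10317383} \approx 2.2592 + 0.014699 i$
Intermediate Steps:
$F = 100$
$K = 2 i \sqrt{1201}$ ($K = \frac{\sqrt{\left(-2543 - 2687\right) - 13986}}{2} = \frac{\sqrt{-5230 - 13986}}{2} = \frac{\sqrt{-19216}}{2} = \frac{4 i \sqrt{1201}}{2} = 2 i \sqrt{1201} \approx 69.311 i$)
$t = -10653$ ($t = \left(59 + 100\right) \left(-67\right) = 159 \left(-67\right) = -10653$)
$\frac{-888 - 23180}{K + t} = \frac{-888 - 23180}{2 i \sqrt{1201} - 10653} = - \frac{24068}{-10653 + 2 i \sqrt{1201}}$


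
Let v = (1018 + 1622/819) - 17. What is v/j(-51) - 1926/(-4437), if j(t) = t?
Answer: -23295991/1211301 ≈ -19.232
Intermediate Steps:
v = 821441/819 (v = (1018 + 1622*(1/819)) - 17 = (1018 + 1622/819) - 17 = 835364/819 - 17 = 821441/819 ≈ 1003.0)
v/j(-51) - 1926/(-4437) = (821441/819)/(-51) - 1926/(-4437) = (821441/819)*(-1/51) - 1926*(-1/4437) = -821441/41769 + 214/493 = -23295991/1211301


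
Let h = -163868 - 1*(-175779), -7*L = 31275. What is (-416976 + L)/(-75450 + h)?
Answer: 2950107/444773 ≈ 6.6328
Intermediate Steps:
L = -31275/7 (L = -⅐*31275 = -31275/7 ≈ -4467.9)
h = 11911 (h = -163868 + 175779 = 11911)
(-416976 + L)/(-75450 + h) = (-416976 - 31275/7)/(-75450 + 11911) = -2950107/7/(-63539) = -2950107/7*(-1/63539) = 2950107/444773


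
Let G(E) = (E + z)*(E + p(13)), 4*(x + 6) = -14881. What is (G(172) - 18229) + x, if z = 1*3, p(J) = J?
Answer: 41679/4 ≈ 10420.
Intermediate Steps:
x = -14905/4 (x = -6 + (1/4)*(-14881) = -6 - 14881/4 = -14905/4 ≈ -3726.3)
z = 3
G(E) = (3 + E)*(13 + E) (G(E) = (E + 3)*(E + 13) = (3 + E)*(13 + E))
(G(172) - 18229) + x = ((39 + 172**2 + 16*172) - 18229) - 14905/4 = ((39 + 29584 + 2752) - 18229) - 14905/4 = (32375 - 18229) - 14905/4 = 14146 - 14905/4 = 41679/4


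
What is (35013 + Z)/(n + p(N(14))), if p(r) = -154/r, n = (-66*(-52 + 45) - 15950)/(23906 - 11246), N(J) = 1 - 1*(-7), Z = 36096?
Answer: -900239940/259193 ≈ -3473.2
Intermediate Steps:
N(J) = 8 (N(J) = 1 + 7 = 8)
n = -3872/3165 (n = (-66*(-7) - 15950)/12660 = (462 - 15950)*(1/12660) = -15488*1/12660 = -3872/3165 ≈ -1.2234)
(35013 + Z)/(n + p(N(14))) = (35013 + 36096)/(-3872/3165 - 154/8) = 71109/(-3872/3165 - 154*⅛) = 71109/(-3872/3165 - 77/4) = 71109/(-259193/12660) = 71109*(-12660/259193) = -900239940/259193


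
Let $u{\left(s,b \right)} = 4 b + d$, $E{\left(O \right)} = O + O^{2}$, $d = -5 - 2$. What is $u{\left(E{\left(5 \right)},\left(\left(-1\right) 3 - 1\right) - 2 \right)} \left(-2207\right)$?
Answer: $68417$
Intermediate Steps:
$d = -7$ ($d = -5 - 2 = -7$)
$u{\left(s,b \right)} = -7 + 4 b$ ($u{\left(s,b \right)} = 4 b - 7 = -7 + 4 b$)
$u{\left(E{\left(5 \right)},\left(\left(-1\right) 3 - 1\right) - 2 \right)} \left(-2207\right) = \left(-7 + 4 \left(\left(\left(-1\right) 3 - 1\right) - 2\right)\right) \left(-2207\right) = \left(-7 + 4 \left(\left(-3 - 1\right) - 2\right)\right) \left(-2207\right) = \left(-7 + 4 \left(-4 - 2\right)\right) \left(-2207\right) = \left(-7 + 4 \left(-6\right)\right) \left(-2207\right) = \left(-7 - 24\right) \left(-2207\right) = \left(-31\right) \left(-2207\right) = 68417$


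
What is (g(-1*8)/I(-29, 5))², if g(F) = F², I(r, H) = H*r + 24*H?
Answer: 4096/625 ≈ 6.5536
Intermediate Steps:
I(r, H) = 24*H + H*r
(g(-1*8)/I(-29, 5))² = ((-1*8)²/((5*(24 - 29))))² = ((-8)²/((5*(-5))))² = (64/(-25))² = (64*(-1/25))² = (-64/25)² = 4096/625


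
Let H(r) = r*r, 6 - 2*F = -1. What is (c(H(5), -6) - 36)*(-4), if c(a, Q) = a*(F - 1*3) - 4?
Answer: 110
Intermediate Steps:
F = 7/2 (F = 3 - 1/2*(-1) = 3 + 1/2 = 7/2 ≈ 3.5000)
H(r) = r**2
c(a, Q) = -4 + a/2 (c(a, Q) = a*(7/2 - 1*3) - 4 = a*(7/2 - 3) - 4 = a*(1/2) - 4 = a/2 - 4 = -4 + a/2)
(c(H(5), -6) - 36)*(-4) = ((-4 + (1/2)*5**2) - 36)*(-4) = ((-4 + (1/2)*25) - 36)*(-4) = ((-4 + 25/2) - 36)*(-4) = (17/2 - 36)*(-4) = -55/2*(-4) = 110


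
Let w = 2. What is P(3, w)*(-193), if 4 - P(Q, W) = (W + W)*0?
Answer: -772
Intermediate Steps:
P(Q, W) = 4 (P(Q, W) = 4 - (W + W)*0 = 4 - 2*W*0 = 4 - 1*0 = 4 + 0 = 4)
P(3, w)*(-193) = 4*(-193) = -772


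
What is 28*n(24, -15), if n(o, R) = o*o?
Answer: 16128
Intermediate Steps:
n(o, R) = o**2
28*n(24, -15) = 28*24**2 = 28*576 = 16128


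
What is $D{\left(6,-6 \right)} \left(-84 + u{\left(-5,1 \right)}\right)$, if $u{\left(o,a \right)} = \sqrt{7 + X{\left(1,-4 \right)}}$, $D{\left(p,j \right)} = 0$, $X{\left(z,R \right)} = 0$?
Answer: $0$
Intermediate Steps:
$u{\left(o,a \right)} = \sqrt{7}$ ($u{\left(o,a \right)} = \sqrt{7 + 0} = \sqrt{7}$)
$D{\left(6,-6 \right)} \left(-84 + u{\left(-5,1 \right)}\right) = 0 \left(-84 + \sqrt{7}\right) = 0$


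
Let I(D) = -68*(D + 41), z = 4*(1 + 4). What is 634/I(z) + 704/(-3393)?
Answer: -2535677/7037082 ≈ -0.36033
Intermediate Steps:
z = 20 (z = 4*5 = 20)
I(D) = -2788 - 68*D (I(D) = -68*(41 + D) = -2788 - 68*D)
634/I(z) + 704/(-3393) = 634/(-2788 - 68*20) + 704/(-3393) = 634/(-2788 - 1360) + 704*(-1/3393) = 634/(-4148) - 704/3393 = 634*(-1/4148) - 704/3393 = -317/2074 - 704/3393 = -2535677/7037082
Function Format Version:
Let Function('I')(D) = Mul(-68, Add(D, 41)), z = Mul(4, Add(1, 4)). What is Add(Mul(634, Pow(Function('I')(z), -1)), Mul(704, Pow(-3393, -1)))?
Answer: Rational(-2535677, 7037082) ≈ -0.36033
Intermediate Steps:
z = 20 (z = Mul(4, 5) = 20)
Function('I')(D) = Add(-2788, Mul(-68, D)) (Function('I')(D) = Mul(-68, Add(41, D)) = Add(-2788, Mul(-68, D)))
Add(Mul(634, Pow(Function('I')(z), -1)), Mul(704, Pow(-3393, -1))) = Add(Mul(634, Pow(Add(-2788, Mul(-68, 20)), -1)), Mul(704, Pow(-3393, -1))) = Add(Mul(634, Pow(Add(-2788, -1360), -1)), Mul(704, Rational(-1, 3393))) = Add(Mul(634, Pow(-4148, -1)), Rational(-704, 3393)) = Add(Mul(634, Rational(-1, 4148)), Rational(-704, 3393)) = Add(Rational(-317, 2074), Rational(-704, 3393)) = Rational(-2535677, 7037082)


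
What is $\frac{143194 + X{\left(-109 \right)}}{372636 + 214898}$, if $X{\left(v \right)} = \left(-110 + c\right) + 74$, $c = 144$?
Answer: $\frac{71651}{293767} \approx 0.2439$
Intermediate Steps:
$X{\left(v \right)} = 108$ ($X{\left(v \right)} = \left(-110 + 144\right) + 74 = 34 + 74 = 108$)
$\frac{143194 + X{\left(-109 \right)}}{372636 + 214898} = \frac{143194 + 108}{372636 + 214898} = \frac{143302}{587534} = 143302 \cdot \frac{1}{587534} = \frac{71651}{293767}$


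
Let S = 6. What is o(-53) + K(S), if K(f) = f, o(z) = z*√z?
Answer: 6 - 53*I*√53 ≈ 6.0 - 385.85*I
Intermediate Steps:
o(z) = z^(3/2)
o(-53) + K(S) = (-53)^(3/2) + 6 = -53*I*√53 + 6 = 6 - 53*I*√53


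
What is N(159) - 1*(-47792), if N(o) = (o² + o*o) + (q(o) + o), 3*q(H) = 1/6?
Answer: 1773235/18 ≈ 98513.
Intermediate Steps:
q(H) = 1/18 (q(H) = (⅓)/6 = (⅓)*(⅙) = 1/18)
N(o) = 1/18 + o + 2*o² (N(o) = (o² + o*o) + (1/18 + o) = (o² + o²) + (1/18 + o) = 2*o² + (1/18 + o) = 1/18 + o + 2*o²)
N(159) - 1*(-47792) = (1/18 + 159 + 2*159²) - 1*(-47792) = (1/18 + 159 + 2*25281) + 47792 = (1/18 + 159 + 50562) + 47792 = 912979/18 + 47792 = 1773235/18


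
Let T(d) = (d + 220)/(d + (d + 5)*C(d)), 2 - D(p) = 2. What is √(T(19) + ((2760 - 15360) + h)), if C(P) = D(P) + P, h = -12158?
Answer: I*√223436409/95 ≈ 157.35*I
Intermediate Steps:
D(p) = 0 (D(p) = 2 - 1*2 = 2 - 2 = 0)
C(P) = P (C(P) = 0 + P = P)
T(d) = (220 + d)/(d + d*(5 + d)) (T(d) = (d + 220)/(d + (d + 5)*d) = (220 + d)/(d + (5 + d)*d) = (220 + d)/(d + d*(5 + d)))
√(T(19) + ((2760 - 15360) + h)) = √((220 + 19)/(19*(6 + 19)) + ((2760 - 15360) - 12158)) = √((1/19)*239/25 + (-12600 - 12158)) = √((1/19)*(1/25)*239 - 24758) = √(239/475 - 24758) = √(-11759811/475) = I*√223436409/95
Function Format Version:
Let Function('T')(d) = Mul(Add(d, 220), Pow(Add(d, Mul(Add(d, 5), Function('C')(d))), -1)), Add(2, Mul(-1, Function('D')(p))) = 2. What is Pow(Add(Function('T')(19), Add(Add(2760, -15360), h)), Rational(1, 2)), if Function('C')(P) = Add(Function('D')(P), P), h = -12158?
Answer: Mul(Rational(1, 95), I, Pow(223436409, Rational(1, 2))) ≈ Mul(157.35, I)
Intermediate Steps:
Function('D')(p) = 0 (Function('D')(p) = Add(2, Mul(-1, 2)) = Add(2, -2) = 0)
Function('C')(P) = P (Function('C')(P) = Add(0, P) = P)
Function('T')(d) = Mul(Pow(Add(d, Mul(d, Add(5, d))), -1), Add(220, d)) (Function('T')(d) = Mul(Add(d, 220), Pow(Add(d, Mul(Add(d, 5), d)), -1)) = Mul(Add(220, d), Pow(Add(d, Mul(Add(5, d), d)), -1)) = Mul(Add(220, d), Pow(Add(d, Mul(d, Add(5, d))), -1)) = Mul(Pow(Add(d, Mul(d, Add(5, d))), -1), Add(220, d)))
Pow(Add(Function('T')(19), Add(Add(2760, -15360), h)), Rational(1, 2)) = Pow(Add(Mul(Pow(19, -1), Pow(Add(6, 19), -1), Add(220, 19)), Add(Add(2760, -15360), -12158)), Rational(1, 2)) = Pow(Add(Mul(Rational(1, 19), Pow(25, -1), 239), Add(-12600, -12158)), Rational(1, 2)) = Pow(Add(Mul(Rational(1, 19), Rational(1, 25), 239), -24758), Rational(1, 2)) = Pow(Add(Rational(239, 475), -24758), Rational(1, 2)) = Pow(Rational(-11759811, 475), Rational(1, 2)) = Mul(Rational(1, 95), I, Pow(223436409, Rational(1, 2)))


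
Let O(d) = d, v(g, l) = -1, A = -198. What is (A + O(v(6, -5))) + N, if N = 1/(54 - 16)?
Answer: -7561/38 ≈ -198.97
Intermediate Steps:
N = 1/38 ≈ 0.026316
(A + O(v(6, -5))) + N = (-198 - 1) + 1/38 = -199 + 1/38 = -7561/38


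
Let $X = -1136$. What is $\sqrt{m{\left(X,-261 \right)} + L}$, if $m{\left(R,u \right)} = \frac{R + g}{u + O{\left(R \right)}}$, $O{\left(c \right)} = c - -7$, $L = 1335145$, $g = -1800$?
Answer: $\frac{3 \sqrt{71656603765}}{695} \approx 1155.5$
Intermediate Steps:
$O{\left(c \right)} = 7 + c$ ($O{\left(c \right)} = c + 7 = 7 + c$)
$m{\left(R,u \right)} = \frac{-1800 + R}{7 + R + u}$ ($m{\left(R,u \right)} = \frac{R - 1800}{u + \left(7 + R\right)} = \frac{-1800 + R}{7 + R + u}$)
$\sqrt{m{\left(X,-261 \right)} + L} = \sqrt{\frac{-1800 - 1136}{7 - 1136 - 261} + 1335145} = \sqrt{\frac{1}{-1390} \left(-2936\right) + 1335145} = \sqrt{\left(- \frac{1}{1390}\right) \left(-2936\right) + 1335145} = \sqrt{\frac{1468}{695} + 1335145} = \sqrt{\frac{927927243}{695}} = \frac{3 \sqrt{71656603765}}{695}$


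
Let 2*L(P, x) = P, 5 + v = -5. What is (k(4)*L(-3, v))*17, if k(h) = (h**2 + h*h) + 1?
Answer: -1683/2 ≈ -841.50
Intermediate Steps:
v = -10 (v = -5 - 5 = -10)
L(P, x) = P/2
k(h) = 1 + 2*h**2 (k(h) = (h**2 + h**2) + 1 = 2*h**2 + 1 = 1 + 2*h**2)
(k(4)*L(-3, v))*17 = ((1 + 2*4**2)*((1/2)*(-3)))*17 = ((1 + 2*16)*(-3/2))*17 = ((1 + 32)*(-3/2))*17 = (33*(-3/2))*17 = -99/2*17 = -1683/2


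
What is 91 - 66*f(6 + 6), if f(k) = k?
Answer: -701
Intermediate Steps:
91 - 66*f(6 + 6) = 91 - 66*(6 + 6) = 91 - 66*12 = 91 - 792 = -701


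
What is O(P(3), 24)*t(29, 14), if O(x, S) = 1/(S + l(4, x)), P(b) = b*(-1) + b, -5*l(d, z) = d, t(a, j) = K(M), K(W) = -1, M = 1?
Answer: -5/116 ≈ -0.043103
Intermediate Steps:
t(a, j) = -1
l(d, z) = -d/5
P(b) = 0 (P(b) = -b + b = 0)
O(x, S) = 1/(-⅘ + S) (O(x, S) = 1/(S - ⅕*4) = 1/(S - ⅘) = 1/(-⅘ + S))
O(P(3), 24)*t(29, 14) = (5/(-4 + 5*24))*(-1) = (5/(-4 + 120))*(-1) = (5/116)*(-1) = -5/116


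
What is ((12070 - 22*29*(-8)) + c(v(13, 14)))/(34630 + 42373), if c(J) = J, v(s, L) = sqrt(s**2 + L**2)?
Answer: 17174/77003 + sqrt(365)/77003 ≈ 0.22328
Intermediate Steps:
v(s, L) = sqrt(L**2 + s**2)
((12070 - 22*29*(-8)) + c(v(13, 14)))/(34630 + 42373) = ((12070 - 22*29*(-8)) + sqrt(14**2 + 13**2))/(34630 + 42373) = ((12070 - 638*(-8)) + sqrt(196 + 169))/77003 = ((12070 + 5104) + sqrt(365))*(1/77003) = (17174 + sqrt(365))*(1/77003) = 17174/77003 + sqrt(365)/77003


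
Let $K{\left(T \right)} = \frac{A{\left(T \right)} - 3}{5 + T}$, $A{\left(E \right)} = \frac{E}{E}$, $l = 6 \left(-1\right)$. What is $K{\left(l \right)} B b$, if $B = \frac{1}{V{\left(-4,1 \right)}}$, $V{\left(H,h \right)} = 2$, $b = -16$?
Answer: $-16$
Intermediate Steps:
$l = -6$
$B = \frac{1}{2} \approx 0.5$
$A{\left(E \right)} = 1$
$K{\left(T \right)} = - \frac{2}{5 + T}$ ($K{\left(T \right)} = \frac{1 - 3}{5 + T} = - \frac{2}{5 + T}$)
$K{\left(l \right)} B b = - \frac{2}{5 - 6} \cdot \frac{1}{2} \left(-16\right) = - \frac{2}{-1} \cdot \frac{1}{2} \left(-16\right) = \left(-2\right) \left(-1\right) \frac{1}{2} \left(-16\right) = 2 \cdot \frac{1}{2} \left(-16\right) = 1 \left(-16\right) = -16$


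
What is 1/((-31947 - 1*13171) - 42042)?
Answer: -1/87160 ≈ -1.1473e-5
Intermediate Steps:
1/((-31947 - 1*13171) - 42042) = 1/((-31947 - 13171) - 42042) = 1/(-45118 - 42042) = 1/(-87160) = -1/87160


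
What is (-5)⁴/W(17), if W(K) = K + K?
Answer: 625/34 ≈ 18.382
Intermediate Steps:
W(K) = 2*K
(-5)⁴/W(17) = (-5)⁴/((2*17)) = 625/34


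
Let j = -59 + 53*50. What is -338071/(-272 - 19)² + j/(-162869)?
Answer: -55280694170/13791909789 ≈ -4.0082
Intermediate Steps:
j = 2591 (j = -59 + 2650 = 2591)
-338071/(-272 - 19)² + j/(-162869) = -338071/(-272 - 19)² + 2591/(-162869) = -338071/((-291)²) + 2591*(-1/162869) = -338071/84681 - 2591/162869 = -55280694170/13791909789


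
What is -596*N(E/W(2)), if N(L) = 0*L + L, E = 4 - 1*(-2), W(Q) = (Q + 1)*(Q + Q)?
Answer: -298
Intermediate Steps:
W(Q) = 2*Q*(1 + Q) (W(Q) = (1 + Q)*(2*Q) = 2*Q*(1 + Q))
E = 6 (E = 4 + 2 = 6)
N(L) = L (N(L) = 0 + L = L)
-596*N(E/W(2)) = -3576/(2*2*(1 + 2)) = -3576/(2*2*3) = -3576/12 = -596*½ = -298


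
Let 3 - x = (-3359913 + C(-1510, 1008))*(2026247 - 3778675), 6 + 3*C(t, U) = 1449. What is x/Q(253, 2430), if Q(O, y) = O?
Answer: -255963595691/11 ≈ -2.3269e+10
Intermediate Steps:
C(t, U) = 481 (C(t, U) = -2 + (⅓)*1449 = -2 + 483 = 481)
x = -5887162700893 (x = 3 - (-3359913 + 481)*(2026247 - 3778675) = 3 - (-3359432)*(-1752428) = 3 - 1*5887162700896 = 3 - 5887162700896 = -5887162700893)
x/Q(253, 2430) = -5887162700893/253 = -5887162700893*1/253 = -255963595691/11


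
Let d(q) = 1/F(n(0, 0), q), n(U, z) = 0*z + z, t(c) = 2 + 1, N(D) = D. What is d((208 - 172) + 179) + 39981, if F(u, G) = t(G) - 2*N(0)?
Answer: 119944/3 ≈ 39981.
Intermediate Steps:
t(c) = 3
n(U, z) = z (n(U, z) = 0 + z = z)
F(u, G) = 3 (F(u, G) = 3 - 2*0 = 3 + 0 = 3)
d(q) = ⅓ (d(q) = 1/3 = ⅓)
d((208 - 172) + 179) + 39981 = ⅓ + 39981 = 119944/3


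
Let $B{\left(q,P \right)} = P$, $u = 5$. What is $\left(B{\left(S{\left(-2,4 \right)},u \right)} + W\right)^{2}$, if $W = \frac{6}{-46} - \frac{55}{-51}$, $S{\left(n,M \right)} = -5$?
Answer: $\frac{48678529}{1375929} \approx 35.379$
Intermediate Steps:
$W = \frac{1112}{1173}$ ($W = 6 \left(- \frac{1}{46}\right) - - \frac{55}{51} = - \frac{3}{23} + \frac{55}{51} = \frac{1112}{1173} \approx 0.948$)
$\left(B{\left(S{\left(-2,4 \right)},u \right)} + W\right)^{2} = \left(5 + \frac{1112}{1173}\right)^{2} = \left(\frac{6977}{1173}\right)^{2} = \frac{48678529}{1375929}$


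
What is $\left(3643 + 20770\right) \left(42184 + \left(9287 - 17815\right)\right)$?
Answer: $821643928$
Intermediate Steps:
$\left(3643 + 20770\right) \left(42184 + \left(9287 - 17815\right)\right) = 24413 \left(42184 - 8528\right) = 24413 \cdot 33656 = 821643928$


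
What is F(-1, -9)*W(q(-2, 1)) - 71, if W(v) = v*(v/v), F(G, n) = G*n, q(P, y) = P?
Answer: -89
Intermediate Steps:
W(v) = v (W(v) = v*1 = v)
F(-1, -9)*W(q(-2, 1)) - 71 = -1*(-9)*(-2) - 71 = 9*(-2) - 71 = -18 - 71 = -89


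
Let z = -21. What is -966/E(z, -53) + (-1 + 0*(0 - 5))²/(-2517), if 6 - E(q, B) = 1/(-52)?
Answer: -126434257/787821 ≈ -160.49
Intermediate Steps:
E(q, B) = 313/52 (E(q, B) = 6 - 1/(-52) = 6 - 1*(-1/52) = 6 + 1/52 = 313/52)
-966/E(z, -53) + (-1 + 0*(0 - 5))²/(-2517) = -966/313/52 + (-1 + 0*(0 - 5))²/(-2517) = -966*52/313 + (-1 + 0*(-5))²*(-1/2517) = -50232/313 + (-1 + 0)²*(-1/2517) = -50232/313 + (-1)²*(-1/2517) = -50232/313 + 1*(-1/2517) = -50232/313 - 1/2517 = -126434257/787821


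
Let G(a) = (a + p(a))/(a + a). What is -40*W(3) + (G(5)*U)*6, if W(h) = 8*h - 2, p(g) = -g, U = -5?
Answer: -880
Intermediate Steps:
G(a) = 0 (G(a) = (a - a)/(a + a) = 0/((2*a)) = 0*(1/(2*a)) = 0)
W(h) = -2 + 8*h
-40*W(3) + (G(5)*U)*6 = -40*(-2 + 8*3) + (0*(-5))*6 = -40*(-2 + 24) + 0*6 = -40*22 + 0 = -880 + 0 = -880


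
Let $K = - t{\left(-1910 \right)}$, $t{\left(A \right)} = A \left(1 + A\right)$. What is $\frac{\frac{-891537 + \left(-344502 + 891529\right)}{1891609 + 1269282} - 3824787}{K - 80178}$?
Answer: $\frac{257228407441}{250609427104} \approx 1.0264$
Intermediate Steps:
$K = -3646190$ ($K = - \left(-1910\right) \left(1 - 1910\right) = - \left(-1910\right) \left(-1909\right) = \left(-1\right) 3646190 = -3646190$)
$\frac{\frac{-891537 + \left(-344502 + 891529\right)}{1891609 + 1269282} - 3824787}{K - 80178} = \frac{\frac{-891537 + \left(-344502 + 891529\right)}{1891609 + 1269282} - 3824787}{-3646190 - 80178} = \frac{\frac{-891537 + 547027}{3160891} - 3824787}{-3726368} = \left(\left(-344510\right) \frac{1}{3160891} - 3824787\right) \left(- \frac{1}{3726368}\right) = \left(- \frac{7330}{67253} - 3824787\right) \left(- \frac{1}{3726368}\right) = \left(- \frac{257228407441}{67253}\right) \left(- \frac{1}{3726368}\right) = \frac{257228407441}{250609427104}$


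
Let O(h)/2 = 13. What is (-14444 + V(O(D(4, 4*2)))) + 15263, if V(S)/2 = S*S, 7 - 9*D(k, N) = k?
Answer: 2171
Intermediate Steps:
D(k, N) = 7/9 - k/9
O(h) = 26 (O(h) = 2*13 = 26)
V(S) = 2*S² (V(S) = 2*(S*S) = 2*S²)
(-14444 + V(O(D(4, 4*2)))) + 15263 = (-14444 + 2*26²) + 15263 = (-14444 + 2*676) + 15263 = (-14444 + 1352) + 15263 = -13092 + 15263 = 2171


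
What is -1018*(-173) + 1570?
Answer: 177684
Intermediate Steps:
-1018*(-173) + 1570 = 176114 + 1570 = 177684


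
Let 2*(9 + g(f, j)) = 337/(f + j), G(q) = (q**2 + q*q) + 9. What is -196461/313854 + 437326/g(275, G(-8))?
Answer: -37700252872105/740590822 ≈ -50906.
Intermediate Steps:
G(q) = 9 + 2*q**2 (G(q) = (q**2 + q**2) + 9 = 2*q**2 + 9 = 9 + 2*q**2)
g(f, j) = -9 + 337/(2*(f + j)) (g(f, j) = -9 + (337/(f + j))/2 = -9 + 337/(2*(f + j)))
-196461/313854 + 437326/g(275, G(-8)) = -196461/313854 + 437326/(((337/2 - 9*275 - 9*(9 + 2*(-8)**2))/(275 + (9 + 2*(-8)**2)))) = -196461*1/313854 + 437326/(((337/2 - 2475 - 9*(9 + 2*64))/(275 + (9 + 2*64)))) = -65487/104618 + 437326/(((337/2 - 2475 - 9*(9 + 128))/(275 + (9 + 128)))) = -65487/104618 + 437326/(((337/2 - 2475 - 9*137)/(275 + 137))) = -65487/104618 + 437326/(((337/2 - 2475 - 1233)/412)) = -65487/104618 + 437326/(((1/412)*(-7079/2))) = -65487/104618 + 437326/(-7079/824) = -65487/104618 + 437326*(-824/7079) = -65487/104618 - 360356624/7079 = -37700252872105/740590822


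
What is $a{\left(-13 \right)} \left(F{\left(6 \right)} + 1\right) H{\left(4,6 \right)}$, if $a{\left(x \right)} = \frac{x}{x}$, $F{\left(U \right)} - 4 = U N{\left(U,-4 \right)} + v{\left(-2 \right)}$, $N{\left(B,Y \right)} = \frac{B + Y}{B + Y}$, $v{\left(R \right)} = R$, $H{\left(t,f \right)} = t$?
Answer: $36$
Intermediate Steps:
$N{\left(B,Y \right)} = 1$
$F{\left(U \right)} = 2 + U$ ($F{\left(U \right)} = 4 + \left(U 1 - 2\right) = 4 + \left(U - 2\right) = 4 + \left(-2 + U\right) = 2 + U$)
$a{\left(x \right)} = 1$
$a{\left(-13 \right)} \left(F{\left(6 \right)} + 1\right) H{\left(4,6 \right)} = 1 \left(\left(2 + 6\right) + 1\right) 4 = 1 \left(8 + 1\right) 4 = 1 \cdot 9 \cdot 4 = 1 \cdot 36 = 36$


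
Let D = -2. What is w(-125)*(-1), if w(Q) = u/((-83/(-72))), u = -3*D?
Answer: -432/83 ≈ -5.2048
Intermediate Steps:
u = 6 (u = -3*(-2) = 6)
w(Q) = 432/83 (w(Q) = 6/((-83/(-72))) = 6/((-83*(-1/72))) = 6/(83/72) = 6*(72/83) = 432/83)
w(-125)*(-1) = (432/83)*(-1) = -432/83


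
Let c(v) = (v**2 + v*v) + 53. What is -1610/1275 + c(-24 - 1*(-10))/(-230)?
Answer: -37507/11730 ≈ -3.1975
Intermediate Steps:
c(v) = 53 + 2*v**2 (c(v) = (v**2 + v**2) + 53 = 2*v**2 + 53 = 53 + 2*v**2)
-1610/1275 + c(-24 - 1*(-10))/(-230) = -1610/1275 + (53 + 2*(-24 - 1*(-10))**2)/(-230) = -1610*1/1275 + (53 + 2*(-24 + 10)**2)*(-1/230) = -322/255 + (53 + 2*(-14)**2)*(-1/230) = -322/255 + (53 + 2*196)*(-1/230) = -322/255 + (53 + 392)*(-1/230) = -322/255 + 445*(-1/230) = -322/255 - 89/46 = -37507/11730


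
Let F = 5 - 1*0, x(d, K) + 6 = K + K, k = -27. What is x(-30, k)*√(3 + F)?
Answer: -120*√2 ≈ -169.71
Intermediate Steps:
x(d, K) = -6 + 2*K (x(d, K) = -6 + (K + K) = -6 + 2*K)
F = 5 (F = 5 + 0 = 5)
x(-30, k)*√(3 + F) = (-6 + 2*(-27))*√(3 + 5) = (-6 - 54)*√8 = -120*√2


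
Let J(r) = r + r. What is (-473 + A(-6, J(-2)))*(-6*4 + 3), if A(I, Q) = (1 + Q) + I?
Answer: 10122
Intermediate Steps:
J(r) = 2*r
A(I, Q) = 1 + I + Q
(-473 + A(-6, J(-2)))*(-6*4 + 3) = (-473 + (1 - 6 + 2*(-2)))*(-6*4 + 3) = (-473 + (1 - 6 - 4))*(-24 + 3) = (-473 - 9)*(-21) = -482*(-21) = 10122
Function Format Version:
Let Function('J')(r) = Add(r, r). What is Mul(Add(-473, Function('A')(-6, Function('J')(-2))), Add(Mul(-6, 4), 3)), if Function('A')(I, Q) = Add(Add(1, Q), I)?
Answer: 10122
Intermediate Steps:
Function('J')(r) = Mul(2, r)
Function('A')(I, Q) = Add(1, I, Q)
Mul(Add(-473, Function('A')(-6, Function('J')(-2))), Add(Mul(-6, 4), 3)) = Mul(Add(-473, Add(1, -6, Mul(2, -2))), Add(Mul(-6, 4), 3)) = Mul(Add(-473, Add(1, -6, -4)), Add(-24, 3)) = Mul(Add(-473, -9), -21) = Mul(-482, -21) = 10122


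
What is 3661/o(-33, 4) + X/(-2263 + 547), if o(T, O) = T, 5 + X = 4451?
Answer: -7493/66 ≈ -113.53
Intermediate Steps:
X = 4446 (X = -5 + 4451 = 4446)
3661/o(-33, 4) + X/(-2263 + 547) = 3661/(-33) + 4446/(-2263 + 547) = 3661*(-1/33) + 4446/(-1716) = -3661/33 + 4446*(-1/1716) = -3661/33 - 57/22 = -7493/66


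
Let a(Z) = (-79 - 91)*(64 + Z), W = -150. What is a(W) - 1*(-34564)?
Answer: 49184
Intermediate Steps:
a(Z) = -10880 - 170*Z (a(Z) = -170*(64 + Z) = -10880 - 170*Z)
a(W) - 1*(-34564) = (-10880 - 170*(-150)) - 1*(-34564) = (-10880 + 25500) + 34564 = 14620 + 34564 = 49184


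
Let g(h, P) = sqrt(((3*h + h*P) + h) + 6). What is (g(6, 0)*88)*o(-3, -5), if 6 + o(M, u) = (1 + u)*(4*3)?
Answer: -4752*sqrt(30) ≈ -26028.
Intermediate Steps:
g(h, P) = sqrt(6 + 4*h + P*h) (g(h, P) = sqrt(((3*h + P*h) + h) + 6) = sqrt((4*h + P*h) + 6) = sqrt(6 + 4*h + P*h))
o(M, u) = 6 + 12*u (o(M, u) = -6 + (1 + u)*(4*3) = -6 + (1 + u)*12 = -6 + (12 + 12*u) = 6 + 12*u)
(g(6, 0)*88)*o(-3, -5) = (sqrt(6 + 4*6 + 0*6)*88)*(6 + 12*(-5)) = (sqrt(6 + 24 + 0)*88)*(6 - 60) = (sqrt(30)*88)*(-54) = (88*sqrt(30))*(-54) = -4752*sqrt(30)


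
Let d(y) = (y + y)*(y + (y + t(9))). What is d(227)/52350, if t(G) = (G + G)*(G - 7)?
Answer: 22246/5235 ≈ 4.2495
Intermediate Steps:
t(G) = 2*G*(-7 + G) (t(G) = (2*G)*(-7 + G) = 2*G*(-7 + G))
d(y) = 2*y*(36 + 2*y) (d(y) = (y + y)*(y + (y + 2*9*(-7 + 9))) = (2*y)*(y + (y + 2*9*2)) = (2*y)*(y + (y + 36)) = (2*y)*(y + (36 + y)) = (2*y)*(36 + 2*y) = 2*y*(36 + 2*y))
d(227)/52350 = (4*227*(18 + 227))/52350 = (4*227*245)*(1/52350) = 222460*(1/52350) = 22246/5235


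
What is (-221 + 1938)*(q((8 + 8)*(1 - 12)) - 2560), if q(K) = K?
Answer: -4697712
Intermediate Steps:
(-221 + 1938)*(q((8 + 8)*(1 - 12)) - 2560) = (-221 + 1938)*((8 + 8)*(1 - 12) - 2560) = 1717*(16*(-11) - 2560) = 1717*(-176 - 2560) = 1717*(-2736) = -4697712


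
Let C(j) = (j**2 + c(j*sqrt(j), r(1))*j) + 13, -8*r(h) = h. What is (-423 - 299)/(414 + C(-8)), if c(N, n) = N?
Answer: -354502/273849 + 92416*I*sqrt(2)/273849 ≈ -1.2945 + 0.47726*I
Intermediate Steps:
r(h) = -h/8
C(j) = 13 + j**2 + j**(5/2) (C(j) = (j**2 + (j*sqrt(j))*j) + 13 = (j**2 + j**(3/2)*j) + 13 = (j**2 + j**(5/2)) + 13 = 13 + j**2 + j**(5/2))
(-423 - 299)/(414 + C(-8)) = (-423 - 299)/(414 + (13 + (-8)**2 + (-8)**(5/2))) = -722/(414 + (13 + 64 + 128*I*sqrt(2))) = -722/(414 + (77 + 128*I*sqrt(2))) = -722/(491 + 128*I*sqrt(2))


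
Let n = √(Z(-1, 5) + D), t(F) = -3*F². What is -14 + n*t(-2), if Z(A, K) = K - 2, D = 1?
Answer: -38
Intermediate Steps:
Z(A, K) = -2 + K
n = 2 (n = √((-2 + 5) + 1) = √(3 + 1) = √4 = 2)
-14 + n*t(-2) = -14 + 2*(-3*(-2)²) = -14 + 2*(-3*4) = -14 + 2*(-12) = -14 - 24 = -38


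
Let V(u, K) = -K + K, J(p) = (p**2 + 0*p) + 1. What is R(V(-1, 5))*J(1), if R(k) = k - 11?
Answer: -22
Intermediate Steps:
J(p) = 1 + p**2 (J(p) = (p**2 + 0) + 1 = p**2 + 1 = 1 + p**2)
V(u, K) = 0
R(k) = -11 + k
R(V(-1, 5))*J(1) = (-11 + 0)*(1 + 1**2) = -11*(1 + 1) = -11*2 = -22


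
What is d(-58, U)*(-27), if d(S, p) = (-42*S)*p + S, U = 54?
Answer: -3550122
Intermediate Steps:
d(S, p) = S - 42*S*p (d(S, p) = -42*S*p + S = S - 42*S*p)
d(-58, U)*(-27) = -58*(1 - 42*54)*(-27) = -58*(1 - 2268)*(-27) = -58*(-2267)*(-27) = 131486*(-27) = -3550122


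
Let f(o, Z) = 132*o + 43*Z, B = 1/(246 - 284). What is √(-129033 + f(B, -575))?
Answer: 2*I*√13876973/19 ≈ 392.12*I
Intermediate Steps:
B = -1/38 (B = 1/(-38) = -1/38 ≈ -0.026316)
f(o, Z) = 43*Z + 132*o
√(-129033 + f(B, -575)) = √(-129033 + (43*(-575) + 132*(-1/38))) = √(-129033 + (-24725 - 66/19)) = √(-129033 - 469841/19) = √(-2921468/19) = 2*I*√13876973/19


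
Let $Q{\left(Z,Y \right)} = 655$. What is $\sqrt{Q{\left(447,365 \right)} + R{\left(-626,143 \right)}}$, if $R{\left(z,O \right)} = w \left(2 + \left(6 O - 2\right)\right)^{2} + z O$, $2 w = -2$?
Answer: $i \sqrt{825027} \approx 908.31 i$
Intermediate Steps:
$w = -1$ ($w = \frac{1}{2} \left(-2\right) = -1$)
$R{\left(z,O \right)} = - 36 O^{2} + O z$ ($R{\left(z,O \right)} = - \left(2 + \left(6 O - 2\right)\right)^{2} + z O = - \left(2 + \left(-2 + 6 O\right)\right)^{2} + O z = - \left(6 O\right)^{2} + O z = - 36 O^{2} + O z$)
$\sqrt{Q{\left(447,365 \right)} + R{\left(-626,143 \right)}} = \sqrt{655 + 143 \left(-626 - 5148\right)} = \sqrt{655 + 143 \left(-5774\right)} = \sqrt{655 - 825682} = \sqrt{-825027} = i \sqrt{825027}$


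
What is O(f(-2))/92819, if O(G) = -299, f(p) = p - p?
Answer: -299/92819 ≈ -0.0032213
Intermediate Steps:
f(p) = 0
O(f(-2))/92819 = -299/92819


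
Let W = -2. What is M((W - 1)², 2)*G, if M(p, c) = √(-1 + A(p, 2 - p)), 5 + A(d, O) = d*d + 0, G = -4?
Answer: -20*√3 ≈ -34.641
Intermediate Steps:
A(d, O) = -5 + d² (A(d, O) = -5 + (d*d + 0) = -5 + (d² + 0) = -5 + d²)
M(p, c) = √(-6 + p²) (M(p, c) = √(-1 + (-5 + p²)) = √(-6 + p²))
M((W - 1)², 2)*G = √(-6 + ((-2 - 1)²)²)*(-4) = √(-6 + ((-3)²)²)*(-4) = √(-6 + 9²)*(-4) = √(-6 + 81)*(-4) = √75*(-4) = (5*√3)*(-4) = -20*√3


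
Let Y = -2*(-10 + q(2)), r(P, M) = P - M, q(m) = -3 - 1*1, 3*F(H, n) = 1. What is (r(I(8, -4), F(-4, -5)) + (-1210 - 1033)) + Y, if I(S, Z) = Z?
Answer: -6658/3 ≈ -2219.3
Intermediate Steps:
F(H, n) = ⅓ (F(H, n) = (⅓)*1 = ⅓)
q(m) = -4 (q(m) = -3 - 1 = -4)
Y = 28 (Y = -2*(-10 - 4) = -2*(-14) = 28)
(r(I(8, -4), F(-4, -5)) + (-1210 - 1033)) + Y = ((-4 - 1*⅓) + (-1210 - 1033)) + 28 = ((-4 - ⅓) - 2243) + 28 = (-13/3 - 2243) + 28 = -6742/3 + 28 = -6658/3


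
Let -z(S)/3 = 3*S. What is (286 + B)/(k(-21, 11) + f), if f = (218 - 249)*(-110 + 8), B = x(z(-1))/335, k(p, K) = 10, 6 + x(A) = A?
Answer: 95813/1062620 ≈ 0.090167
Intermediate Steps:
z(S) = -9*S
x(A) = -6 + A
B = 3/335 (B = (-6 - 9*(-1))/335 = (-6 + 9)*(1/335) = 3*(1/335) = 3/335 ≈ 0.0089552)
f = 3162 (f = -31*(-102) = 3162)
(286 + B)/(k(-21, 11) + f) = (286 + 3/335)/(10 + 3162) = (95813/335)/3172 = (95813/335)*(1/3172) = 95813/1062620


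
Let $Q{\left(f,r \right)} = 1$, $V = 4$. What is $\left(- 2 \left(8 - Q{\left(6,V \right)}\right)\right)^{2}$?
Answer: $196$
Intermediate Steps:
$\left(- 2 \left(8 - Q{\left(6,V \right)}\right)\right)^{2} = \left(- 2 \left(8 - 1\right)\right)^{2} = \left(\left(-2\right) 7\right)^{2} = \left(-14\right)^{2} = 196$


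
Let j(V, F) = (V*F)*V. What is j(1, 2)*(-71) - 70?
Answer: -212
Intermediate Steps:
j(V, F) = F*V² (j(V, F) = (F*V)*V = F*V²)
j(1, 2)*(-71) - 70 = (2*1²)*(-71) - 70 = (2*1)*(-71) - 70 = 2*(-71) - 70 = -142 - 70 = -212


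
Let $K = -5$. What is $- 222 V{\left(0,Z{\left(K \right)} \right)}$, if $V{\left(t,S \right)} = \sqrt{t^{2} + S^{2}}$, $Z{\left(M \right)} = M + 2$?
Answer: $-666$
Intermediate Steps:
$Z{\left(M \right)} = 2 + M$
$V{\left(t,S \right)} = \sqrt{S^{2} + t^{2}}$
$- 222 V{\left(0,Z{\left(K \right)} \right)} = - 222 \sqrt{\left(2 - 5\right)^{2} + 0^{2}} = - 222 \sqrt{\left(-3\right)^{2} + 0} = - 222 \sqrt{9 + 0} = - 222 \sqrt{9} = \left(-222\right) 3 = -666$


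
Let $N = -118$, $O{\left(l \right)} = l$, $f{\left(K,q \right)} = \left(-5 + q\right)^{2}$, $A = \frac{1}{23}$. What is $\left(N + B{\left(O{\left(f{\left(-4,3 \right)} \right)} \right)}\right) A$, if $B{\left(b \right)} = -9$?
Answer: $- \frac{127}{23} \approx -5.5217$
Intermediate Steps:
$A = \frac{1}{23} \approx 0.043478$
$\left(N + B{\left(O{\left(f{\left(-4,3 \right)} \right)} \right)}\right) A = \left(-118 - 9\right) \frac{1}{23} = \left(-127\right) \frac{1}{23} = - \frac{127}{23}$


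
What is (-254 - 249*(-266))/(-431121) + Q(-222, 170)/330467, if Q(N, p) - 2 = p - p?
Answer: -21803350418/142471263507 ≈ -0.15304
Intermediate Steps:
Q(N, p) = 2 (Q(N, p) = 2 + (p - p) = 2 + 0 = 2)
(-254 - 249*(-266))/(-431121) + Q(-222, 170)/330467 = (-254 - 249*(-266))/(-431121) + 2/330467 = (-254 + 66234)*(-1/431121) + 2*(1/330467) = 65980*(-1/431121) + 2/330467 = -65980/431121 + 2/330467 = -21803350418/142471263507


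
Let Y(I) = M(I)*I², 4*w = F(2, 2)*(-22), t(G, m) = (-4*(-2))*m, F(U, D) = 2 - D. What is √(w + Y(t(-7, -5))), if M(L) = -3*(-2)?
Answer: 40*√6 ≈ 97.980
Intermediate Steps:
t(G, m) = 8*m
M(L) = 6
w = 0 (w = ((2 - 1*2)*(-22))/4 = ((2 - 2)*(-22))/4 = (0*(-22))/4 = (¼)*0 = 0)
Y(I) = 6*I²
√(w + Y(t(-7, -5))) = √(0 + 6*(8*(-5))²) = √(0 + 6*(-40)²) = √(0 + 6*1600) = √(0 + 9600) = √9600 = 40*√6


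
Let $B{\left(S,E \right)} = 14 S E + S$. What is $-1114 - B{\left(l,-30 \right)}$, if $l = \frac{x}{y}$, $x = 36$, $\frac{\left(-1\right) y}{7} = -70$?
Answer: $- \frac{265388}{245} \approx -1083.2$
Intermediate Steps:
$y = 490$ ($y = \left(-7\right) \left(-70\right) = 490$)
$l = \frac{18}{245}$ ($l = \frac{36}{490} = 36 \cdot \frac{1}{490} = \frac{18}{245} \approx 0.073469$)
$B{\left(S,E \right)} = S + 14 E S$ ($B{\left(S,E \right)} = 14 E S + S = S + 14 E S$)
$-1114 - B{\left(l,-30 \right)} = -1114 - \frac{18 \left(1 + 14 \left(-30\right)\right)}{245} = -1114 - \frac{18 \left(1 - 420\right)}{245} = -1114 - \frac{18}{245} \left(-419\right) = -1114 - - \frac{7542}{245} = -1114 + \frac{7542}{245} = - \frac{265388}{245}$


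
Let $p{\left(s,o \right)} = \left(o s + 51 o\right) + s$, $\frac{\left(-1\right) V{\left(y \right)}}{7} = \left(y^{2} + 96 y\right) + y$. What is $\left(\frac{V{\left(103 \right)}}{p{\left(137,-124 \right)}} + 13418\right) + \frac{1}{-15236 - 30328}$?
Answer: $\frac{1834983781}{136692} \approx 13424.0$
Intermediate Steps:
$V{\left(y \right)} = - 679 y - 7 y^{2}$ ($V{\left(y \right)} = - 7 \left(\left(y^{2} + 96 y\right) + y\right) = - 7 \left(y^{2} + 97 y\right) = - 679 y - 7 y^{2}$)
$p{\left(s,o \right)} = s + 51 o + o s$ ($p{\left(s,o \right)} = \left(51 o + o s\right) + s = s + 51 o + o s$)
$\left(\frac{V{\left(103 \right)}}{p{\left(137,-124 \right)}} + 13418\right) + \frac{1}{-15236 - 30328} = \left(\frac{\left(-7\right) 103 \left(97 + 103\right)}{137 + 51 \left(-124\right) - 16988} + 13418\right) + \frac{1}{-15236 - 30328} = \left(\frac{\left(-7\right) 103 \cdot 200}{137 - 6324 - 16988} + 13418\right) + \frac{1}{-45564} = \left(- \frac{144200}{-23175} + 13418\right) - \frac{1}{45564} = \left(\left(-144200\right) \left(- \frac{1}{23175}\right) + 13418\right) - \frac{1}{45564} = \left(\frac{56}{9} + 13418\right) - \frac{1}{45564} = \frac{120818}{9} - \frac{1}{45564} = \frac{1834983781}{136692}$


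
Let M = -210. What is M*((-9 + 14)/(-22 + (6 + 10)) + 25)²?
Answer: -735875/6 ≈ -1.2265e+5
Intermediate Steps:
M*((-9 + 14)/(-22 + (6 + 10)) + 25)² = -210*((-9 + 14)/(-22 + (6 + 10)) + 25)² = -210*(5/(-22 + 16) + 25)² = -210*(5/(-6) + 25)² = -210*(5*(-⅙) + 25)² = -210*(-⅚ + 25)² = -210*(145/6)² = -210*21025/36 = -735875/6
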